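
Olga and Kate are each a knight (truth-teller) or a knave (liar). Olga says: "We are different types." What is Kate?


Olga says: "We are different types."
Case 1: Olga is a Knight (truth-teller)
  Statement is true → they ARE different → Kate is a Knave
Case 2: Olga is a Knave (liar)
  Statement is false → they are NOT different → Kate is a Knave
In both cases, Kate is a Knave.

Knave


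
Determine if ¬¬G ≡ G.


Expression 1: ¬¬G
Expression 2: G
Truth table (G | Expr1 Expr2):
  T |   T     T
  F |   F     F
All 2 rows agree, so the expressions are logically equivalent.

Yes


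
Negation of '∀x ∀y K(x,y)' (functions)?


Original: ∀x ∀y K(x,y)
Rule: ¬∀→∃, ¬∃→∀, negate predicate.
Negation: ∃x ∃y ¬K(x,y)

∃x ∃y ¬K(x,y)


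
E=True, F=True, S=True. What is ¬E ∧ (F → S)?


E = True, F = True, S = True
Expression: ¬E ∧ (F → S)
Step 1: ¬E = NOT True = False
Step 2: F → S = True → True (false only if F=True, S=False) = True
Step 3: (False) ∧ (True) = False AND True = False

False


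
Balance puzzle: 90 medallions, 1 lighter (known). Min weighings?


Each weighing has 3 outcomes (left heavy / balance / right heavy), so k weighings distinguish at most 3^k cases; splitting into three near-equal groups achieves this.
Need 3^k ≥ 90: 3^4 = 81 < 90 ≤ 3^5 = 243
k = ⌈log₃(90)⌉ = 5

5


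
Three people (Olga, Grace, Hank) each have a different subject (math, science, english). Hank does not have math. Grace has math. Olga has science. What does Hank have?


From clues:
  Grace → math
  Olga → science
By elimination, Hank gets the remaining.

english


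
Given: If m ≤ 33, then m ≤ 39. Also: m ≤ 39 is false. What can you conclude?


Modus tollens: P → Q, ¬Q ⊢ ¬P
P: m ≤ 33
Q: m ≤ 39
We have P → Q and Q is false.
By modus tollens, P must be false.

It is not the case that m ≤ 33


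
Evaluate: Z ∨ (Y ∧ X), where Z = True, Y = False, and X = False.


Z = True, Y = False, X = False
Step 1: Y ∧ X = False AND False = False
Step 2: Z ∨ False = True OR False = True
AND evaluated first (higher precedence); then OR applied.

True


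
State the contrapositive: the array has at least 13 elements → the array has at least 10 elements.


Original: If the array has at least 13 elements, then the array has at least 10 elements
Contrapositive: If ¬Q, then ¬P
Negate Q: not (the array has at least 10 elements)
Negate P: not (the array has at least 13 elements)

If not (the array has at least 10 elements), then not (the array has at least 13 elements).


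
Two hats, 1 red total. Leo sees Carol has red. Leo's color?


Total red = 1, Carol = red
Red accounted for: 1
Remaining for Leo: 0
Leo's hat is blue.

blue


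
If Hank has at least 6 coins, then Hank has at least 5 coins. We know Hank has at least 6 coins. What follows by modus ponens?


Modus ponens: P → Q, P ⊢ Q
P: Hank has at least 6 coins
Q: Hank has at least 5 coins
We have P → Q and P is true.
By modus ponens, Q must be true.

Hank has at least 5 coins


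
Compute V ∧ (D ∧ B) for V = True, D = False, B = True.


V = True, D = False, B = True
Step 1: D ∧ B = False AND True = False
Step 2: V ∧ False = True AND False = False
AND is true only when ALL operands are true.

False


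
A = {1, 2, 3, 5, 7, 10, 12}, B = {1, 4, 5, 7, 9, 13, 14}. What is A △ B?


A = {1, 2, 3, 5, 7, 10, 12}
B = {1, 4, 5, 7, 9, 13, 14}
Operation: symmetric difference
In A only: [2, 3, 10, 12], in B only: [4, 9, 13, 14]

{2, 3, 4, 9, 10, 12, 13, 14}


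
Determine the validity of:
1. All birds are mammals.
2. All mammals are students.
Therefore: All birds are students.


Premise 1: All birds are mammals.
Premise 2: All mammals are students.
Conclusion: All birds are students.
Barbara syllogism (AAA-1): All A are B, All B are C → All A are C.
Middle term (mammals) distributed in premise 2.

Valid


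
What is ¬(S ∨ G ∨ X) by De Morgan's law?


De Morgan's law: ¬(P ∨ Q ∨ R) ≡ ¬P ∧ ¬Q ∧ ¬R
¬(S ∨ G ∨ X) = ¬S ∧ ¬G ∧ ¬X

¬S ∧ ¬G ∧ ¬X


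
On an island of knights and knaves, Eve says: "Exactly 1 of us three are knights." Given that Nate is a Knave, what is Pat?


Eve claims exactly 1 knights among Eve, Nate, Pat.
Given: Nate is a Knave.

Case 1: Eve is a Knight (tells truth)
  Then exactly 1 of the three are knights.
  Counting Eve, Nate: 1 knight(s) so far. Need 0 more → Pat = Knave.
Case 2: Eve is a Knave (lies)
  Then the count is NOT 1.
  If Pat = Knight, count = 1 = 1 → claim would be true, contradicts lie.
  If Pat = Knave, count = 0 ≠ 1 → lie confirmed ✓

Pat is a Knave.

Knave


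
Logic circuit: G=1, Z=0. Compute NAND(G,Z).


G AND Z = 0
NOT(0) = 1

1


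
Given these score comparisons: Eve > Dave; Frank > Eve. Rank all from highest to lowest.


Constraints: Eve > Dave; Frank > Eve
Method: at each step, the next-highest is the one remaining person who never appears on the smaller side of a constraint between remaining people.
  Step 1: remaining {Eve, Dave, Frank}; on the smaller side: {Eve, Dave} → Frank is next (Frank > Eve).
  Step 2: remaining {Eve, Dave}; on the smaller side: {Dave} → Eve is next (Eve > Dave).
  Step 3: only Dave remains → lowest.
Final ranking (highest to lowest):

Frank > Eve > Dave


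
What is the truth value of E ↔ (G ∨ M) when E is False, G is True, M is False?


E = False, G = True, M = False
Step 1: G ∨ M = True OR False = True
Step 2: E ↔ (True): true when both sides have same truth value.
Result: False ↔ True = False

False


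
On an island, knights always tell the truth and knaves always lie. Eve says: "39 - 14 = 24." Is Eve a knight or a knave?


Statement: "39 - 14 = 24."
Actual: 39 - 14 = 25
Claimed: 24
Statement is FALSE → Eve lies → Knave

Knave


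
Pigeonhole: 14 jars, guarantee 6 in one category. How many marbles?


Pigeonhole: to guarantee k in one of n categories, need (k-1)×n + 1.
k = 6, n = 14
Minimum = (6-1) × 14 + 1 = 5 × 14 + 1

71


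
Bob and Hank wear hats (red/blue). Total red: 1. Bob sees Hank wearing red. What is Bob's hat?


Total red = 1, Hank = red
Red accounted for: 1
Remaining for Bob: 0
Bob's hat is blue.

blue


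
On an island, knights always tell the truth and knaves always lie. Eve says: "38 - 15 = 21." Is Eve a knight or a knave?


Statement: "38 - 15 = 21."
Actual: 38 - 15 = 23
Claimed: 21
Statement is FALSE → Eve lies → Knave

Knave


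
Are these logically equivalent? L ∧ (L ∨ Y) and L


Expression 1: L ∧ (L ∨ Y)
Expression 2: L
Truth table (L Y | Expr1 Expr2):
  T T |   T     T
  T F |   T     T
  F T |   F     F
  F F |   F     F
All 4 rows agree, so the expressions are logically equivalent.

Yes


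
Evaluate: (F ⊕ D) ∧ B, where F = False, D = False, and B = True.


F = False, D = False, B = True
Step 1: F ⊕ D = False XOR False = False
Step 2: False ∧ B = False AND True = False
XOR true when exactly one of F,D is true; then AND with B.

False


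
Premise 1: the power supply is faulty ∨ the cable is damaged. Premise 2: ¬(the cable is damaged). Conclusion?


Disjunctive syllogism: P ∨ Q, ¬P ⊢ Q
Disjunction: the power supply is faulty ∨ the cable is damaged
We know it is not the case that the cable is damaged.
By disjunctive syllogism, the other disjunct must be true.

The power supply is faulty


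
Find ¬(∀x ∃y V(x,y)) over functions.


Original: ∀x ∃y V(x,y)
Rule: ¬∀→∃, ¬∃→∀, negate predicate.
Negation: ∃x ∀y ¬V(x,y)

∃x ∀y ¬V(x,y)


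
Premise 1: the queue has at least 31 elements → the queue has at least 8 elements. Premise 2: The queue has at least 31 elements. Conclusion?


Modus ponens: P → Q, P ⊢ Q
P: the queue has at least 31 elements
Q: the queue has at least 8 elements
We have P → Q and P is true.
By modus ponens, Q must be true.

The queue has at least 8 elements


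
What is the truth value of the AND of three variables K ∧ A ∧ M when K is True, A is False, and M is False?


K = True, A = False, M = False
Step 1: K ∧ A = True AND False = False
Step 2: (False) ∧ M = (False) AND False = False
AND is true only when ALL operands are true.

False


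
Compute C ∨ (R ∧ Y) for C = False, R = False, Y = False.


C = False, R = False, Y = False
Step 1: R ∧ Y = False AND False = False
Step 2: C ∨ False = False OR False = False
AND evaluated first (higher precedence); then OR applied.

False


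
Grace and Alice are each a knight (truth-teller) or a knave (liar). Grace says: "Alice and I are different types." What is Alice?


Grace says: "Alice and I are different types."
Case 1: Grace is a Knight (truth-teller)
  Statement is true → they ARE different → Alice is a Knave
Case 2: Grace is a Knave (liar)
  Statement is false → they are NOT different → Alice is a Knave
In both cases, Alice is a Knave.

Knave


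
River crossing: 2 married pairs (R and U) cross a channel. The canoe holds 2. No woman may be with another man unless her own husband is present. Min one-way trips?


Label couples R and U.
1. WR+WU → (far: WR,WU; near: HR,HU)
2. WR ←   (far: WU; near: HR,HU,WR)
3. HR+HU → (far: HR,HU,WU; near: WR)
4. HR ←   (far: HU,WU; near: HR,WR)  — HR returns, since WR is alone on near bank
5. HR+WR → (far: all four; near: empty)
Every state respects the constraint.
Minimum trips = 5

5


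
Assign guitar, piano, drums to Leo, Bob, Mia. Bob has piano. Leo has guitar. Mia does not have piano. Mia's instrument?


From clues:
  Bob → piano
  Leo → guitar
By elimination, Mia gets the remaining.

drums


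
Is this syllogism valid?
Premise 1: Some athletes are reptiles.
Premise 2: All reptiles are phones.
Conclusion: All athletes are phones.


Premise 1: Some athletes are reptiles.
Premise 2: All reptiles are phones.
Conclusion: All athletes are phones.
Fallacy: illicit minor. The minor term (athletes) is distributed in the conclusion ('All athletes ...') but undistributed in its premise ('Some athletes are reptiles' doesn't cover all athletes).
Only 'Some athletes are phones' follows, not 'All'.

Invalid


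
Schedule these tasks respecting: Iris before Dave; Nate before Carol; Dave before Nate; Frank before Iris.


Constraints: Iris before Dave; Nate before Carol; Dave before Nate; Frank before Iris
Method: repeatedly schedule the remaining task that has no remaining task required before it.
  Step 1: remaining {Carol, Dave, Frank, Nate, Iris}; every task except Frank still has a predecessor pending → schedule Frank.
  Step 2: remaining {Carol, Dave, Nate, Iris}; every task except Iris still has a predecessor pending → schedule Iris.
  Step 3: remaining {Carol, Dave, Nate}; every task except Dave still has a predecessor pending → schedule Dave.
  Step 4: remaining {Carol, Nate}; every task except Nate still has a predecessor pending → schedule Nate.
  Step 5: only Carol remains → schedule Carol.
Resulting order:

Frank → Iris → Dave → Nate → Carol


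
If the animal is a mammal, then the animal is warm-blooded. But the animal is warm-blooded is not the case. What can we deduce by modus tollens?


Modus tollens: P → Q, ¬Q ⊢ ¬P
P: the animal is a mammal
Q: the animal is warm-blooded
We have P → Q and Q is false.
By modus tollens, P must be false.

It is not the case that the animal is a mammal


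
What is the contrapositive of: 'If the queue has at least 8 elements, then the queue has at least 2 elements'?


Original: If the queue has at least 8 elements, then the queue has at least 2 elements
Contrapositive: If ¬Q, then ¬P
Negate Q: not (the queue has at least 2 elements)
Negate P: not (the queue has at least 8 elements)

If not (the queue has at least 2 elements), then not (the queue has at least 8 elements).


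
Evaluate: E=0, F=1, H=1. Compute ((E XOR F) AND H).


E XOR F = 0^1 = 1
1 AND 1 = 1

1


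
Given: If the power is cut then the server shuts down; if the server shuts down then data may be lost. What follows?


Hypothetical syllogism: P → Q, Q → R ⊢ P → R
Premise 1: the power is cut → the server shuts down
Premise 2: the server shuts down → data may be lost
Chain the implications: the middle term (the server shuts down) links the two.
Conclusion: If the power is cut, then data may be lost.

If the power is cut, then data may be lost.


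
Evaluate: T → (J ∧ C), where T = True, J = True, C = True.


T = True, J = True, C = True
Step 1: J ∧ C = True AND True = True
Step 2: T → (True): false only when T=True and consequent=False.
Result: True

True


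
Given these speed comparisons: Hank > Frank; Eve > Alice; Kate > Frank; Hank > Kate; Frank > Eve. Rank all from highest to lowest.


Constraints: Hank > Frank; Eve > Alice; Kate > Frank; Hank > Kate; Frank > Eve
Method: at each step, the next-highest is the one remaining person who never appears on the smaller side of a constraint between remaining people.
  Step 1: remaining {Kate, Hank, Alice, Eve, Frank}; on the smaller side: {Kate, Alice, Eve, Frank} → Hank is next (Hank > Frank; Hank > Kate).
  Step 2: remaining {Kate, Alice, Eve, Frank}; on the smaller side: {Alice, Eve, Frank} → Kate is next (Kate > Frank).
  Step 3: remaining {Alice, Eve, Frank}; on the smaller side: {Alice, Eve} → Frank is next (Frank > Eve).
  Step 4: remaining {Alice, Eve}; on the smaller side: {Alice} → Eve is next (Eve > Alice).
  Step 5: only Alice remains → lowest.
Final ranking (highest to lowest):

Hank > Kate > Frank > Eve > Alice


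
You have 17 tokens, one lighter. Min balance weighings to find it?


Each weighing has 3 outcomes (left heavy / balance / right heavy), so k weighings distinguish at most 3^k cases; splitting into three near-equal groups achieves this.
Need 3^k ≥ 17: 3^2 = 9 < 17 ≤ 3^3 = 27
k = ⌈log₃(17)⌉ = 3

3


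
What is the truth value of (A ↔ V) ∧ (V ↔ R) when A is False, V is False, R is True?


A = False, V = False, R = True
Step 1: A ↔ V is true when A and V have the same value. Result: True
Step 2: V ↔ R is true when V and R have the same value. Result: False
Step 3: True ∧ False = False

False


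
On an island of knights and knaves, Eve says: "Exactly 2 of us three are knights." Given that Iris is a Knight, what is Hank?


Eve claims exactly 2 knights among Eve, Iris, Hank.
Given: Iris is a Knight.

Case 1: Eve is a Knight (tells truth)
  Then exactly 2 of the three are knights.
  Counting Eve, Iris: 2 knight(s) so far. Need 0 more → Hank = Knave.
Case 2: Eve is a Knave (lies)
  Then the count is NOT 2.
  If Hank = Knight, count = 2 = 2 → claim would be true, contradicts lie.
  If Hank = Knave, count = 1 ≠ 2 → lie confirmed ✓

Hank is a Knave.

Knave


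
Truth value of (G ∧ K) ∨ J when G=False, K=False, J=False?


G = False, K = False, J = False
Expression: (G ∧ K) ∨ J
Step 1: G ∧ K = False AND False = False
Step 2: (False) ∨ J = False OR False = False

False


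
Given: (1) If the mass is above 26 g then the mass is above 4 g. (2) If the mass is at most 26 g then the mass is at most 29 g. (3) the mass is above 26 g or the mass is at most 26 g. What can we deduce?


Constructive dilemma: (P → Q) ∧ (R → S), P ∨ R ⊢ Q ∨ S
Premise 1: the mass is above 26 g → the mass is above 4 g
Premise 2: the mass is at most 26 g → the mass is at most 29 g
Premise 3: the mass is above 26 g ∨ the mass is at most 26 g
Case 1: Assuming the mass is above 26 g, then by Premise 1, the mass is above 4 g.
Case 2: Assuming the mass is at most 26 g, then by Premise 2, the mass is at most 29 g.
Since one of the mass is above 26 g or the mass is at most 26 g must hold, we get the mass is above 4 g or the mass is at most 29 g.

The mass is above 4 g or the mass is at most 29 g.


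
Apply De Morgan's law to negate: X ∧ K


De Morgan's law: ¬(P ∧ Q) ≡ ¬P ∨ ¬Q
¬(X ∧ K) = ¬X ∨ ¬K

¬X ∨ ¬K


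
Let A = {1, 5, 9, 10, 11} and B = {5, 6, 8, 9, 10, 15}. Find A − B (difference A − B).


A = {1, 5, 9, 10, 11}
B = {5, 6, 8, 9, 10, 15}
Operation: difference A − B
In A but not B: 1, 11

{1, 11}


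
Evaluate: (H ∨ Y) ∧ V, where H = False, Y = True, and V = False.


H = False, Y = True, V = False
Step 1: H ∨ Y = False OR True = True
Step 2: True ∧ V = True AND False = False
OR is true when at least one operand is true; AND requires both.

False


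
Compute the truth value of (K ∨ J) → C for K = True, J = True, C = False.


K = True, J = True, C = False
Step 1: K ∨ J = True OR True = True
Step 2: (True) → C: false only when antecedent=True and C=False.
Result: False

False


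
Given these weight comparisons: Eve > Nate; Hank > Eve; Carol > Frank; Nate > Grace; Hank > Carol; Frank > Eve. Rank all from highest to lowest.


Constraints: Eve > Nate; Hank > Eve; Carol > Frank; Nate > Grace; Hank > Carol; Frank > Eve
Method: at each step, the next-highest is the one remaining person who never appears on the smaller side of a constraint between remaining people.
  Step 1: remaining {Grace, Carol, Frank, Hank, Eve, Nate}; on the smaller side: {Grace, Carol, Frank, Eve, Nate} → Hank is next (Hank > Eve; Hank > Carol).
  Step 2: remaining {Grace, Carol, Frank, Eve, Nate}; on the smaller side: {Grace, Frank, Eve, Nate} → Carol is next (Carol > Frank).
  Step 3: remaining {Grace, Frank, Eve, Nate}; on the smaller side: {Grace, Eve, Nate} → Frank is next (Frank > Eve).
  Step 4: remaining {Grace, Eve, Nate}; on the smaller side: {Grace, Nate} → Eve is next (Eve > Nate).
  Step 5: remaining {Grace, Nate}; on the smaller side: {Grace} → Nate is next (Nate > Grace).
  Step 6: only Grace remains → lowest.
Final ranking (highest to lowest):

Hank > Carol > Frank > Eve > Nate > Grace


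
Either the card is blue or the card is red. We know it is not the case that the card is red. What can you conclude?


Disjunctive syllogism: P ∨ Q, ¬P ⊢ Q
Disjunction: the card is blue ∨ the card is red
We know it is not the case that the card is red.
By disjunctive syllogism, the other disjunct must be true.

The card is blue


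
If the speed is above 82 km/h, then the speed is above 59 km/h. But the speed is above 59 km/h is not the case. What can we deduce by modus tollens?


Modus tollens: P → Q, ¬Q ⊢ ¬P
P: the speed is above 82 km/h
Q: the speed is above 59 km/h
We have P → Q and Q is false.
By modus tollens, P must be false.

It is not the case that the speed is above 82 km/h


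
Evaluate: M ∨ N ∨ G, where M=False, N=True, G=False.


M = False, N = True, G = False
Expression: M ∨ N ∨ G
Step 1: M ∨ N = False OR True = True
Step 2: (True) ∨ G = True OR False = True

True


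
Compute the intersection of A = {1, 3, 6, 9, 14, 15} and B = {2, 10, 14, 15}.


A = {1, 3, 6, 9, 14, 15}
B = {2, 10, 14, 15}
Operation: intersection
Elements in both: 14, 15

{14, 15}


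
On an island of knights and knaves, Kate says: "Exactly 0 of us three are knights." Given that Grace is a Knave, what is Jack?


Kate claims exactly 0 knights among Kate, Grace, Jack.
Given: Grace is a Knave.

Case 1: Kate is a Knight (tells truth)
  Then exactly 0 of the three are knights.
  Counting Kate, Grace: 1 knight(s) so far. Need -1 more → impossible.
Case 2: Kate is a Knave (lies)
  Then the count is NOT 0.
  If Jack = Knave, count = 0 = 0 → claim would be true, contradicts lie.
  If Jack = Knight, count = 1 ≠ 0 → lie confirmed ✓

Jack is a Knight.

Knight


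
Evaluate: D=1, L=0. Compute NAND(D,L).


D AND L = 0
NOT(0) = 1

1


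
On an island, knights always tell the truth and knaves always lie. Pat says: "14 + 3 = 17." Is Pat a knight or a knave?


Statement: "14 + 3 = 17."
Actual: 14 + 3 = 17
Claimed: 17
Statement is TRUE → Pat tells the truth → Knight

Knight


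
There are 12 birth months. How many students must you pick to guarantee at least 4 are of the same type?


Pigeonhole: to guarantee k in one of n categories, need (k-1)×n + 1.
k = 4, n = 12
Minimum = (4-1) × 12 + 1 = 3 × 12 + 1

37


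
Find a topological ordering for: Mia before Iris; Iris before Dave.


Constraints: Mia before Iris; Iris before Dave
Method: repeatedly schedule the remaining task that has no remaining task required before it.
  Step 1: remaining {Iris, Dave, Mia}; every task except Mia still has a predecessor pending → schedule Mia.
  Step 2: remaining {Iris, Dave}; every task except Iris still has a predecessor pending → schedule Iris.
  Step 3: only Dave remains → schedule Dave.
Resulting order:

Mia → Iris → Dave


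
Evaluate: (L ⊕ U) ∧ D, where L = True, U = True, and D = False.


L = True, U = True, D = False
Step 1: L ⊕ U = True XOR True = False
Step 2: False ∧ D = False AND False = False
XOR true when exactly one of L,U is true; then AND with D.

False


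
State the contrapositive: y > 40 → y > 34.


Original: If y > 40, then y > 34
Contrapositive: If ¬Q, then ¬P
Negate Q: not (y > 34)
Negate P: not (y > 40)

If not (y > 34), then not (y > 40).


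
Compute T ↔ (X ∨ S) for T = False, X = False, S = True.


T = False, X = False, S = True
Step 1: X ∨ S = False OR True = True
Step 2: T ↔ (True): true when both sides have same truth value.
Result: False ↔ True = False

False


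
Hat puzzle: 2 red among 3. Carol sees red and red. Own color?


Total red = 2, seen red = 2
Own red = 2 - 2 = 0
Carol's hat is blue.

blue


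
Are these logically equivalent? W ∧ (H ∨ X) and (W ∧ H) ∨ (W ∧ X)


Expression 1: W ∧ (H ∨ X)
Expression 2: (W ∧ H) ∨ (W ∧ X)
Truth table (W H X | Expr1 Expr2):
  T T T |   T     T
  T T F |   T     T
  T F T |   T     T
  T F F |   F     F
  F T T |   F     F
  F T F |   F     F
  F F T |   F     F
  F F F |   F     F
All 8 rows agree, so the expressions are logically equivalent.

Yes


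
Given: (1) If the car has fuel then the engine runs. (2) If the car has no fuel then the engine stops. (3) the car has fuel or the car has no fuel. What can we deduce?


Constructive dilemma: (P → Q) ∧ (R → S), P ∨ R ⊢ Q ∨ S
Premise 1: the car has fuel → the engine runs
Premise 2: the car has no fuel → the engine stops
Premise 3: the car has fuel ∨ the car has no fuel
Case 1: Assuming the car has fuel, then by Premise 1, the engine runs.
Case 2: Assuming the car has no fuel, then by Premise 2, the engine stops.
Since one of the car has fuel or the car has no fuel must hold, we get the engine runs or the engine stops.

The engine runs or the engine stops.


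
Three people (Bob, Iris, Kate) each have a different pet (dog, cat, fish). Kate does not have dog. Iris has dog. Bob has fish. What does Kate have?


From clues:
  Iris → dog
  Bob → fish
By elimination, Kate gets the remaining.

cat


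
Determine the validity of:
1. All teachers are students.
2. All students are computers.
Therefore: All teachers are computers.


Premise 1: All teachers are students.
Premise 2: All students are computers.
Conclusion: All teachers are computers.
Barbara syllogism (AAA-1): All A are B, All B are C → All A are C.
Middle term (students) distributed in premise 2.

Valid


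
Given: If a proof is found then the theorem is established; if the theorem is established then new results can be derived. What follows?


Hypothetical syllogism: P → Q, Q → R ⊢ P → R
Premise 1: a proof is found → the theorem is established
Premise 2: the theorem is established → new results can be derived
Chain the implications: the middle term (the theorem is established) links the two.
Conclusion: If a proof is found, then new results can be derived.

If a proof is found, then new results can be derived.


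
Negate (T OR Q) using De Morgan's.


De Morgan's law: ¬(P ∨ Q) ≡ ¬P ∧ ¬Q
¬(T ∨ Q) = ¬T ∧ ¬Q

¬T ∧ ¬Q


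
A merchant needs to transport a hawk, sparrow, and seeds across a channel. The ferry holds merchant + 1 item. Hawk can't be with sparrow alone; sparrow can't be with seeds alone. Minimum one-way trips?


1. merchant+sparrow → 2. merchant ← 3. merchant+hawk → 4. merchant+sparrow ← 5. merchant+seeds → 6. merchant ← 7. merchant+sparrow →
Minimum trips = 7

7


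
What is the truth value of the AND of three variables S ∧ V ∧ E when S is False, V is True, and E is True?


S = False, V = True, E = True
Step 1: S ∧ V = False AND True = False
Step 2: (False) ∧ E = (False) AND True = False
AND is true only when ALL operands are true.

False


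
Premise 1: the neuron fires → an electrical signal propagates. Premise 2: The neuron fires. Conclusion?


Modus ponens: P → Q, P ⊢ Q
P: the neuron fires
Q: an electrical signal propagates
We have P → Q and P is true.
By modus ponens, Q must be true.

An electrical signal propagates


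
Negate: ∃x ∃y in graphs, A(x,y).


Original: ∃x ∃y A(x,y)
Rule: ¬∀→∃, ¬∃→∀, negate predicate.
Negation: ∀x ∀y ¬A(x,y)

∀x ∀y ¬A(x,y)


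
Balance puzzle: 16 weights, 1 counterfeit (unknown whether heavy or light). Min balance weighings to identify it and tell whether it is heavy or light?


Let n = 16. 32 possibilities (n weights × lighter/heavier); each weighing has 3 outcomes.
Bound for k weighings: say the first weighing puts j weights on each pan. If it tips, the 2j weighed weights remain suspects (each with a known direction) and k-1 weighings give 3^(k-1) outcomes; 3^(k-1) is odd, so 2j ≤ 3^(k-1) - 1. If it balances, the n - 2j unweighed weights remain with direction unknown: 2(n - 2j) ≤ 3^(k-1) - 1 by the same parity argument. Adding, n ≤ (3^(k-1) - 1) + (3^(k-1) - 1)/2 = (3^k - 3)/2, and the classical three-group strategy achieves this (3 weights in 2 weighings, 12 in 3, 39 in 4, 120 in 5).
So we need the smallest k with (3^k - 3)/2 ≥ 16.
k = 3: (3^3 - 3)/2 = 12 < 16 ✗
k = 4: (3^4 - 3)/2 = 39 ≥ 16 ✓

4


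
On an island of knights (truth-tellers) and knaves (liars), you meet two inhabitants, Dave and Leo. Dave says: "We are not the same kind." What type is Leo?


Dave says: "We are not the same kind."
Case 1: Dave is a Knight (truth-teller)
  Statement is true → they ARE different → Leo is a Knave
Case 2: Dave is a Knave (liar)
  Statement is false → they are NOT different → Leo is a Knave
In both cases, Leo is a Knave.

Knave


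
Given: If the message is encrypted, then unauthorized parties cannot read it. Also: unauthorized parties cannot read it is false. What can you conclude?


Modus tollens: P → Q, ¬Q ⊢ ¬P
P: the message is encrypted
Q: unauthorized parties cannot read it
We have P → Q and Q is false.
By modus tollens, P must be false.

It is not the case that the message is encrypted


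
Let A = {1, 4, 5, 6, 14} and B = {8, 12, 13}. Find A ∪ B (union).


A = {1, 4, 5, 6, 14}
B = {8, 12, 13}
Operation: union
All elements combined: 1, 4, 5, 6, 8, 12, 13, 14

{1, 4, 5, 6, 8, 12, 13, 14}


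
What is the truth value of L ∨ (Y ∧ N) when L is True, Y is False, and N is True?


L = True, Y = False, N = True
Step 1: Y ∧ N = False AND True = False
Step 2: L ∨ False = True OR False = True
AND evaluated first (higher precedence); then OR applied.

True


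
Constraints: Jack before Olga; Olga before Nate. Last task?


Constraints: Jack before Olga; Olga before Nate
The last task can have nothing scheduled after it, so it must never appear on the left of a 'before'.
Tasks appearing before some other task: Jack, Olga.
The only task not in that list is Nate → it is last.

Nate


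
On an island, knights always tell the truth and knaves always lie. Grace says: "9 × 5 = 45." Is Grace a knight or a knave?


Statement: "9 × 5 = 45."
Actual: 9 × 5 = 45
Claimed: 45
Statement is TRUE → Grace tells the truth → Knight

Knight


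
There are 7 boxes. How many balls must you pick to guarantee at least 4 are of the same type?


Pigeonhole: to guarantee k in one of n categories, need (k-1)×n + 1.
k = 4, n = 7
Minimum = (4-1) × 7 + 1 = 3 × 7 + 1

22


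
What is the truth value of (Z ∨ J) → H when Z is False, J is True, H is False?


Z = False, J = True, H = False
Step 1: Z ∨ J = False OR True = True
Step 2: (True) → H: false only when antecedent=True and H=False.
Result: False

False


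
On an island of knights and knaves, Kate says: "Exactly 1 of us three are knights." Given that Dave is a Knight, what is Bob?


Kate claims exactly 1 knights among Kate, Dave, Bob.
Given: Dave is a Knight.

Case 1: Kate is a Knight (tells truth)
  Then exactly 1 of the three are knights.
  Counting Kate, Dave: 2 knight(s) so far. Need -1 more → impossible.
Case 2: Kate is a Knave (lies)
  Then the count is NOT 1.
  If Bob = Knave, count = 1 = 1 → claim would be true, contradicts lie.
  If Bob = Knight, count = 2 ≠ 1 → lie confirmed ✓

Bob is a Knight.

Knight


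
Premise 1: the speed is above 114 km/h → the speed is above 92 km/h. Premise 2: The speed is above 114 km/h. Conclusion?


Modus ponens: P → Q, P ⊢ Q
P: the speed is above 114 km/h
Q: the speed is above 92 km/h
We have P → Q and P is true.
By modus ponens, Q must be true.

The speed is above 92 km/h


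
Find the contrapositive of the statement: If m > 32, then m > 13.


Original: If m > 32, then m > 13
Contrapositive: If ¬Q, then ¬P
Negate Q: not (m > 13)
Negate P: not (m > 32)

If not (m > 13), then not (m > 32).


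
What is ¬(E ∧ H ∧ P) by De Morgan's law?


De Morgan's law: ¬(P ∧ Q ∧ R) ≡ ¬P ∨ ¬Q ∨ ¬R
¬(E ∧ H ∧ P) = ¬E ∨ ¬H ∨ ¬P

¬E ∨ ¬H ∨ ¬P


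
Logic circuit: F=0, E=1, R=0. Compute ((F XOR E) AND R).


F XOR E = 0^1 = 1
1 AND 0 = 0

0


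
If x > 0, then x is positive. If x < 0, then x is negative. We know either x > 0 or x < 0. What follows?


Constructive dilemma: (P → Q) ∧ (R → S), P ∨ R ⊢ Q ∨ S
Premise 1: x > 0 → x is positive
Premise 2: x < 0 → x is negative
Premise 3: x > 0 ∨ x < 0
Case 1: Assuming x > 0, then by Premise 1, x is positive.
Case 2: Assuming x < 0, then by Premise 2, x is negative.
Since one of x > 0 or x < 0 must hold, we get x is positive or x is negative.

x is positive or x is negative.


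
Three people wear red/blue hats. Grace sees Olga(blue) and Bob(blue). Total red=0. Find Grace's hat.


Total red = 0, seen red = 0
Own red = 0 - 0 = 0
Grace's hat is blue.

blue


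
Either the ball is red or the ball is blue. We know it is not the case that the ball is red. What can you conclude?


Disjunctive syllogism: P ∨ Q, ¬P ⊢ Q
Disjunction: the ball is red ∨ the ball is blue
We know it is not the case that the ball is red.
By disjunctive syllogism, the other disjunct must be true.

The ball is blue


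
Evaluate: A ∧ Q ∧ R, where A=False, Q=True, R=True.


A = False, Q = True, R = True
Expression: A ∧ Q ∧ R
Step 1: A ∧ Q = False AND True = False
Step 2: (False) ∧ R = False AND True = False

False


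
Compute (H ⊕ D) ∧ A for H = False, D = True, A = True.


H = False, D = True, A = True
Step 1: H ⊕ D = False XOR True = True
Step 2: True ∧ A = True AND True = True
XOR true when exactly one of H,D is true; then AND with A.

True


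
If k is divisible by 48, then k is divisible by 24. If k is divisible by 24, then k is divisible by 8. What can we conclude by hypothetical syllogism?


Hypothetical syllogism: P → Q, Q → R ⊢ P → R
Premise 1: k is divisible by 48 → k is divisible by 24
Premise 2: k is divisible by 24 → k is divisible by 8
Chain the implications: the middle term (k is divisible by 24) links the two.
Conclusion: If k is divisible by 48, then k is divisible by 8.

If k is divisible by 48, then k is divisible by 8.


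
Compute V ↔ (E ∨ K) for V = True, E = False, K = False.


V = True, E = False, K = False
Step 1: E ∨ K = False OR False = False
Step 2: V ↔ (False): true when both sides have same truth value.
Result: True ↔ False = False

False


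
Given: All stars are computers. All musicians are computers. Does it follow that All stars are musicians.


Premise 1: All stars are computers.
Premise 2: All musicians are computers.
Conclusion: All stars are musicians.
Fallacy: undistributed middle. computers is predicate in both.
Counterexample: stars and musicians could be disjoint subsets of computers.

Invalid


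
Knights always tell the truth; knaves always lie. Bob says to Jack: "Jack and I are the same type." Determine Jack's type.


Bob says: "Jack and I are the same type."
Case 1: Bob is a Knight (truth-teller)
  Statement is true → they ARE the same → Jack is also a Knight
Case 2: Bob is a Knave (liar)
  Statement is false → they are NOT the same → Jack is a Knight
In both cases, Jack is a Knight.

Knight


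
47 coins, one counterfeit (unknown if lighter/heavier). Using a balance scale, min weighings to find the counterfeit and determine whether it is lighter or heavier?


Let n = 47. 94 possibilities (n coins × lighter/heavier); each weighing has 3 outcomes.
Bound for k weighings: say the first weighing puts j coins on each pan. If it tips, the 2j weighed coins remain suspects (each with a known direction) and k-1 weighings give 3^(k-1) outcomes; 3^(k-1) is odd, so 2j ≤ 3^(k-1) - 1. If it balances, the n - 2j unweighed coins remain with direction unknown: 2(n - 2j) ≤ 3^(k-1) - 1 by the same parity argument. Adding, n ≤ (3^(k-1) - 1) + (3^(k-1) - 1)/2 = (3^k - 3)/2, and the classical three-group strategy achieves this (3 coins in 2 weighings, 12 in 3, 39 in 4, 120 in 5).
So we need the smallest k with (3^k - 3)/2 ≥ 47.
k = 4: (3^4 - 3)/2 = 39 < 47 ✗
k = 5: (3^5 - 3)/2 = 120 ≥ 47 ✓

5


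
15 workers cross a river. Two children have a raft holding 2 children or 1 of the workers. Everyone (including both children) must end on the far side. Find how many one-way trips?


Per crossing of one of the workers: children→, one←, one of the workers→, one← = 4 trips
15 × 4 = 60, + 1 final children→ = 61
Minimum trips = 61

61


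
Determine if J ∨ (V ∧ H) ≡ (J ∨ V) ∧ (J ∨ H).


Expression 1: J ∨ (V ∧ H)
Expression 2: (J ∨ V) ∧ (J ∨ H)
Truth table (J V H | Expr1 Expr2):
  T T T |   T     T
  T T F |   T     T
  T F T |   T     T
  T F F |   T     T
  F T T |   T     T
  F T F |   F     F
  F F T |   F     F
  F F F |   F     F
All 8 rows agree, so the expressions are logically equivalent.

Yes


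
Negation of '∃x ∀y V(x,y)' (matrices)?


Original: ∃x ∀y V(x,y)
Rule: ¬∀→∃, ¬∃→∀, negate predicate.
Negation: ∀x ∃y ¬V(x,y)

∀x ∃y ¬V(x,y)


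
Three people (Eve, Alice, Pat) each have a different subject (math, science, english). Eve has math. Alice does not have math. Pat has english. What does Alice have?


From clues:
  Pat → english
  Eve → math
By elimination, Alice gets the remaining.

science


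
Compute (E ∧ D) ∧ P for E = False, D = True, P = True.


E = False, D = True, P = True
Step 1: E ∧ D = False AND True = False
Step 2: False ∧ P = False AND True = False
AND is true only when ALL operands are true.

False


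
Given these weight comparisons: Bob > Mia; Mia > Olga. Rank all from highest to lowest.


Constraints: Bob > Mia; Mia > Olga
Method: at each step, the next-highest is the one remaining person who never appears on the smaller side of a constraint between remaining people.
  Step 1: remaining {Mia, Olga, Bob}; on the smaller side: {Mia, Olga} → Bob is next (Bob > Mia).
  Step 2: remaining {Mia, Olga}; on the smaller side: {Olga} → Mia is next (Mia > Olga).
  Step 3: only Olga remains → lowest.
Final ranking (highest to lowest):

Bob > Mia > Olga


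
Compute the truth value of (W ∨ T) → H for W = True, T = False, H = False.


W = True, T = False, H = False
Step 1: W ∨ T = True OR False = True
Step 2: (True) → H: false only when antecedent=True and H=False.
Result: False

False


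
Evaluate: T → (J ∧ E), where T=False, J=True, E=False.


T = False, J = True, E = False
Expression: T → (J ∧ E)
Step 1: J ∧ E = True AND False = False
Step 2: T → (False) = False → False = True

True


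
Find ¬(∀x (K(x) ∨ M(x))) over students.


Original: ∀x (K(x) ∨ M(x))
Rule: ¬∀→∃, ¬∃→∀, negate predicate.
Negation: ∃x (¬K(x) ∧ ¬M(x))

∃x (¬K(x) ∧ ¬M(x))


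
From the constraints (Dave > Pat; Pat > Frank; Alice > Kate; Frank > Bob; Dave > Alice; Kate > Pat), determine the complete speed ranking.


Constraints: Dave > Pat; Pat > Frank; Alice > Kate; Frank > Bob; Dave > Alice; Kate > Pat
Method: at each step, the next-highest is the one remaining person who never appears on the smaller side of a constraint between remaining people.
  Step 1: remaining {Bob, Frank, Kate, Dave, Pat, Alice}; on the smaller side: {Bob, Frank, Kate, Pat, Alice} → Dave is next (Dave > Pat; Dave > Alice).
  Step 2: remaining {Bob, Frank, Kate, Pat, Alice}; on the smaller side: {Bob, Frank, Kate, Pat} → Alice is next (Alice > Kate).
  Step 3: remaining {Bob, Frank, Kate, Pat}; on the smaller side: {Bob, Frank, Pat} → Kate is next (Kate > Pat).
  Step 4: remaining {Bob, Frank, Pat}; on the smaller side: {Bob, Frank} → Pat is next (Pat > Frank).
  Step 5: remaining {Bob, Frank}; on the smaller side: {Bob} → Frank is next (Frank > Bob).
  Step 6: only Bob remains → lowest.
Final ranking (highest to lowest):

Dave > Alice > Kate > Pat > Frank > Bob


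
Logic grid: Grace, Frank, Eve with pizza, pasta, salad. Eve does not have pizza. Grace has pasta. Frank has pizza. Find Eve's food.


From clues:
  Frank → pizza
  Grace → pasta
By elimination, Eve gets the remaining.

salad


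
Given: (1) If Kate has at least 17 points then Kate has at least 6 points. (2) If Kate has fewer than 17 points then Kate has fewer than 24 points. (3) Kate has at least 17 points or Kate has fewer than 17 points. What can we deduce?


Constructive dilemma: (P → Q) ∧ (R → S), P ∨ R ⊢ Q ∨ S
Premise 1: Kate has at least 17 points → Kate has at least 6 points
Premise 2: Kate has fewer than 17 points → Kate has fewer than 24 points
Premise 3: Kate has at least 17 points ∨ Kate has fewer than 17 points
Case 1: Assuming Kate has at least 17 points, then by Premise 1, Kate has at least 6 points.
Case 2: Assuming Kate has fewer than 17 points, then by Premise 2, Kate has fewer than 24 points.
Since one of Kate has at least 17 points or Kate has fewer than 17 points must hold, we get Kate has at least 6 points or Kate has fewer than 24 points.

Kate has at least 6 points or Kate has fewer than 24 points.


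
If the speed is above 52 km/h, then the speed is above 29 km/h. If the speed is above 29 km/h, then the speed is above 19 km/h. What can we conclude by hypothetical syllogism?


Hypothetical syllogism: P → Q, Q → R ⊢ P → R
Premise 1: the speed is above 52 km/h → the speed is above 29 km/h
Premise 2: the speed is above 29 km/h → the speed is above 19 km/h
Chain the implications: the middle term (the speed is above 29 km/h) links the two.
Conclusion: If the speed is above 52 km/h, then the speed is above 19 km/h.

If the speed is above 52 km/h, then the speed is above 19 km/h.


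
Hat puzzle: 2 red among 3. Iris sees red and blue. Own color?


Total red = 2, seen red = 1
Own red = 2 - 1 = 1
Iris's hat is red.

red


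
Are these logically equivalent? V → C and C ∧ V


Expression 1: V → C
Expression 2: C ∧ V
Truth table (V C | Expr1 Expr2):
  T T |   T     T
  T F |   F     F
  F T |   T     F   ← differ
  F F |   T     F   ← differ
Counterexample: V=F, C=T gives Expr1 = T but Expr2 = F, so the expressions are NOT logically equivalent.

No


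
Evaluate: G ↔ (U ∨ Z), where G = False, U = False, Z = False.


G = False, U = False, Z = False
Step 1: U ∨ Z = False OR False = False
Step 2: G ↔ (False): true when both sides have same truth value.
Result: False ↔ False = True

True
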